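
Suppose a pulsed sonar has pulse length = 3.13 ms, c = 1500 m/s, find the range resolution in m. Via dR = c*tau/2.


dR = c*tau/2 = 1500 * 3.13e-3 / 2 = 2.3475

2.3475 m


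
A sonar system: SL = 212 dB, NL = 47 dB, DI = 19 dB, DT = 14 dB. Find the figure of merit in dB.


FOM = SL - NL + DI - DT = 212 - 47 + 19 - 14 = 170

170 dB


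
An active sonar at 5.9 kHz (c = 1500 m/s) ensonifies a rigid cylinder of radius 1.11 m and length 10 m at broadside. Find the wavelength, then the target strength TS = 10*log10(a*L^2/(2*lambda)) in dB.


Step 1: lambda = c/f = 1500/5900 = 0.25424 m
Step 2: TS = 10*log10(a*L^2/(2*lambda)) = 10*log10(1.11*10^2/(2*0.25424)) = 23.39

23.39 dB


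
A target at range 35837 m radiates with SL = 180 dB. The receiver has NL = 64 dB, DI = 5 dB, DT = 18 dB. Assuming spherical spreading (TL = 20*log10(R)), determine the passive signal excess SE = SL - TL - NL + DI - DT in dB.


11.91 dB


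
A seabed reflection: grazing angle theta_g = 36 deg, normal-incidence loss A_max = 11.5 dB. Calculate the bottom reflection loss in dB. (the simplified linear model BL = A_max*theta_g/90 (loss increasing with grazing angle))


4.6 dB


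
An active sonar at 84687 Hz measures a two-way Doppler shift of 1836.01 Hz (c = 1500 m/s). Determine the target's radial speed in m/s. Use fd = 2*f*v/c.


16.26 m/s


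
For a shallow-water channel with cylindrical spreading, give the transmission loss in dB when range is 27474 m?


TL = 10*log10(27474) = 44.39

44.39 dB


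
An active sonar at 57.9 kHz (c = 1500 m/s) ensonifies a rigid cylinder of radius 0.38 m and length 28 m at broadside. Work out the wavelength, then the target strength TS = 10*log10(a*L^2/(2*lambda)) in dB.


Step 1: lambda = c/f = 1500/57900 = 0.02591 m
Step 2: TS = 10*log10(a*L^2/(2*lambda)) = 10*log10(0.38*28^2/(2*0.02591)) = 37.6

37.6 dB


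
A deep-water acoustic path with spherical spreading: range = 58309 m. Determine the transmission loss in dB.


TL = 20*log10(58309) = 95.31

95.31 dB


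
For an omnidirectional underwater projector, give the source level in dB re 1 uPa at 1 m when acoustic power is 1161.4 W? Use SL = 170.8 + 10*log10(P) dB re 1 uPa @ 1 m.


201.45 dB


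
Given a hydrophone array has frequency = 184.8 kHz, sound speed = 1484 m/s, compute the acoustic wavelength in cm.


0.8 cm


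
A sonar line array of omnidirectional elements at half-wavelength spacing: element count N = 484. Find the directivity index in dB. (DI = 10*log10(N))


26.85 dB


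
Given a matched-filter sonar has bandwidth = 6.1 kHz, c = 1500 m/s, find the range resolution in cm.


12.3 cm


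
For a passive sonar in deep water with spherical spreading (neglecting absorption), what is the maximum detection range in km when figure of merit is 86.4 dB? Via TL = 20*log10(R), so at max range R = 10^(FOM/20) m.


20.89 km


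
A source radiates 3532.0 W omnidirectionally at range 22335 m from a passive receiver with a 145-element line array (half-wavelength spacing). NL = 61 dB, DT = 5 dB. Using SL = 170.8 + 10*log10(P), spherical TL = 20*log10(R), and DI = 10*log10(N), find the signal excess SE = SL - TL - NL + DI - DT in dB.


74.91 dB


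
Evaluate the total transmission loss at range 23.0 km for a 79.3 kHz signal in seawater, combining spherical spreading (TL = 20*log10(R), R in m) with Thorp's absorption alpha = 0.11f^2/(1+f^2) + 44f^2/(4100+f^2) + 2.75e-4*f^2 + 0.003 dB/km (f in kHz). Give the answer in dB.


Step 1 (Thorp): alpha = 0.11*6288.49/(1+6288.49) + 44*6288.49/(4100+6288.49) + 2.75e-4*6288.49 + 0.003 = 28.4769 dB/km
Step 2: TL_spread = 20*log10(23000) = 87.23 dB
Step 3: TL_abs = alpha*R = 28.4769 * 23.0 = 654.97 dB
Step 4: TL_total = 87.23 + 654.97 = 742.2

742.2 dB


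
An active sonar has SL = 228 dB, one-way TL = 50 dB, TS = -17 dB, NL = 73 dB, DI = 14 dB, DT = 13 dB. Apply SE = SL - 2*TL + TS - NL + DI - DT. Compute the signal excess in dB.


SE = SL - 2*TL + TS - NL + DI - DT = 228 - 2*50 + (-17) - 73 + 14 - 13 = 39

39 dB


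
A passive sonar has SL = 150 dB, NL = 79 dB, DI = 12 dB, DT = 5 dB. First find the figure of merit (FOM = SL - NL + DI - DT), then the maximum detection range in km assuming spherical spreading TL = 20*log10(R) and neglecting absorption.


Step 1: FOM = SL - NL + DI - DT = 150 - 79 + 12 - 5 = 78 dB
Step 2: at max range FOM = TL = 20*log10(R), so R = 10^(78/20) = 7943.28 m = 7.94 km

7.94 km


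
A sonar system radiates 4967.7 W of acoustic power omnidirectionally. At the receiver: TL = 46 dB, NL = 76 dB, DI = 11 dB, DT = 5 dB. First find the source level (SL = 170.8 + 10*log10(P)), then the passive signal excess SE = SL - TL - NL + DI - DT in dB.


Step 1: SL = 170.8 + 10*log10(4967.7) = 207.76 dB
Step 2: SE = SL - TL - NL + DI - DT = 207.76 - 46 - 76 + 11 - 5 = 91.76

91.76 dB


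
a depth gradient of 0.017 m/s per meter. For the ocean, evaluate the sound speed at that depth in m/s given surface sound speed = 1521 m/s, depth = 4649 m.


c = 1521 + 0.017 * 4649 = 1600.033

1600.033 m/s


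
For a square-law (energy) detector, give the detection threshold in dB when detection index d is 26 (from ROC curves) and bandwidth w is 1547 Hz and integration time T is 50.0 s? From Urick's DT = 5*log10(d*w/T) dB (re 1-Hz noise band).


14.53 dB


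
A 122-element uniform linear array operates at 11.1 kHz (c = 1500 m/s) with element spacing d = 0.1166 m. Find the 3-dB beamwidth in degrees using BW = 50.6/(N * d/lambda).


Step 1: lambda = 1500/11100 = 0.13514 m
Step 2: d/lambda = 0.1166/0.13514 = 0.8628
Step 3: BW = 50.6/(N * d/lambda) = 50.6/(122 * 0.8628) = 0.48

0.48 deg


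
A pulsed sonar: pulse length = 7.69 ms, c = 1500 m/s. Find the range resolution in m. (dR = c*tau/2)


dR = c*tau/2 = 1500 * 7.69e-3 / 2 = 5.7675

5.7675 m


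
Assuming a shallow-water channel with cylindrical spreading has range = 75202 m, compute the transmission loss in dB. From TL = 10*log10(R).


TL = 10*log10(75202) = 48.76

48.76 dB


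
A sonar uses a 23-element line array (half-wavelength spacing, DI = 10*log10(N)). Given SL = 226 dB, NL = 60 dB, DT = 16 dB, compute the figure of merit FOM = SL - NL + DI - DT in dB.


Step 1: DI = 10*log10(23) = 13.62 dB
Step 2: FOM = SL - NL + DI - DT = 226 - 60 + 13.62 - 16 = 163.62

163.62 dB


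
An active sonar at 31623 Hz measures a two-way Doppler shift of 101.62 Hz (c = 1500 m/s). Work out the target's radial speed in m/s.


From fd = 2*f*v/c, v = c*fd/(2*f) = 1500 * 101.62 / (2*31623) = 2.41

2.41 m/s


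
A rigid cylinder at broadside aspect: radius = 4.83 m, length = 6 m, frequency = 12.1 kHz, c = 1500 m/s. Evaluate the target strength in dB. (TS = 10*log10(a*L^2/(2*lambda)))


lambda = 1500/12100 = 0.12397 m
TS = 10*log10(4.83*6^2/(2*0.12397)) = 28.46

28.46 dB


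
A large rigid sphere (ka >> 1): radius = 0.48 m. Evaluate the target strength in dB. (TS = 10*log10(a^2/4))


TS = 10*log10(0.48^2 / 4) = 10*log10(0.0576) = -12.4

-12.4 dB


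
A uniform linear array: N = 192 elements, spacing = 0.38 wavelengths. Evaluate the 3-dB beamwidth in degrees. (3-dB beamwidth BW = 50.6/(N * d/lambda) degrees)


BW = 50.6 / (192 * 0.38) = 50.6 / 72.96 = 0.69

0.69 deg


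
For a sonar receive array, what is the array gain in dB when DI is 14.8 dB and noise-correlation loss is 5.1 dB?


9.7 dB


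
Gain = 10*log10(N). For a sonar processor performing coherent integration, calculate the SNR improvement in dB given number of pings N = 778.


Gain = 10*log10(778) = 28.91

28.91 dB


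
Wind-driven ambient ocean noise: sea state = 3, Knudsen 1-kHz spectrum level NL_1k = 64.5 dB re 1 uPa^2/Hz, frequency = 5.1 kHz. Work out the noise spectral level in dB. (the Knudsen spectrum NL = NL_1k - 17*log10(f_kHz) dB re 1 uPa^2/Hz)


52.47 dB


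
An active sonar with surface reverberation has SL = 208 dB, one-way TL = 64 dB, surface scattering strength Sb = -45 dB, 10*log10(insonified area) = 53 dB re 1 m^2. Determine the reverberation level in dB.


RL = SL - 2*TL + Sb + 10*log10(A) = 208 - 2*64 + (-45) + 53 = 88

88 dB


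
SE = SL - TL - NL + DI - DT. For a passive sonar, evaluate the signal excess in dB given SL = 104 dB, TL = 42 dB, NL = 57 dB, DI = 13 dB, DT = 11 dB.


SE = SL - TL - NL + DI - DT = 104 - 42 - 57 + 13 - 11 = 7

7 dB


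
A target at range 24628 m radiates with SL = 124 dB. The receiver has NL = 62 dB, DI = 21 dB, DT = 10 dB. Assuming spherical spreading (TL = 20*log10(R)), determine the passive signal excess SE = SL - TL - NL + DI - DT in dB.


Step 1: TL = 20*log10(24628) = 87.83 dB
Step 2: SE = 124 - 87.83 - 62 + 21 - 10 = -14.83

-14.83 dB


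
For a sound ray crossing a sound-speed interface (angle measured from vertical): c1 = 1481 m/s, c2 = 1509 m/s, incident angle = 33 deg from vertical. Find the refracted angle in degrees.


sin(theta2) = (c2/c1)*sin(theta1) = (1509/1481)*sin(33 deg) = 0.55494
theta2 = arcsin(0.55494) = 33.71

33.71 deg


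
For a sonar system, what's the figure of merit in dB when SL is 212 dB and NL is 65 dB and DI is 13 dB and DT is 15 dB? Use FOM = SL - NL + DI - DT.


FOM = SL - NL + DI - DT = 212 - 65 + 13 - 15 = 145

145 dB


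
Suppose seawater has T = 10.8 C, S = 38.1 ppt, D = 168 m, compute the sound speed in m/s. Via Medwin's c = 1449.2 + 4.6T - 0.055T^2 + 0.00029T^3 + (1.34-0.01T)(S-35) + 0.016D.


c = 1449.2 + 4.6*10.8 - 0.055*10.8^2 + 0.00029*10.8^3 + (1.34 - 0.01*10.8)*(38.1 - 35) + 0.016*168 = 1499.34

1499.34 m/s


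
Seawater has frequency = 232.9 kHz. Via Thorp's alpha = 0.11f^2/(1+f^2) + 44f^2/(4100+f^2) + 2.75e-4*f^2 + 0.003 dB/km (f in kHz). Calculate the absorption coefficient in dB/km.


f^2 = 54242.41
alpha = 0.11*54242.41/(1+54242.41) + 44*54242.41/(4100+54242.41) + 2.75e-4*54242.41 + 0.003 = 55.938

55.938 dB/km


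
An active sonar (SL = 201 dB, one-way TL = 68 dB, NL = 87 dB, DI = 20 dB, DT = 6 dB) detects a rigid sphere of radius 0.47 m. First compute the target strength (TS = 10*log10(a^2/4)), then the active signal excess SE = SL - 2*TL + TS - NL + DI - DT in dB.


Step 1: TS = 10*log10(0.47^2/4) = -12.58 dB
Step 2: SE = SL - 2*TL + TS - NL + DI - DT = 201 - 2*68 + (-12.58) - 87 + 20 - 6 = -20.58

-20.58 dB


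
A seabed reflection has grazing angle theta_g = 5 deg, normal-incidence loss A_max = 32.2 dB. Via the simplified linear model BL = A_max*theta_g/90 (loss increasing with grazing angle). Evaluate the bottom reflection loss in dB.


1.79 dB


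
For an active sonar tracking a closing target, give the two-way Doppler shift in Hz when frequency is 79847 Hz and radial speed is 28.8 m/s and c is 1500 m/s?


3066.12 Hz


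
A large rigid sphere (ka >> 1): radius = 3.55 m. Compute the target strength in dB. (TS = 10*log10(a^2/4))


TS = 10*log10(3.55^2 / 4) = 10*log10(3.150625) = 4.98

4.98 dB


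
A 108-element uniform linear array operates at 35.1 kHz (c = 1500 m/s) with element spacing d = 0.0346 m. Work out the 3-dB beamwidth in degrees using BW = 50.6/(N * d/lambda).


Step 1: lambda = 1500/35100 = 0.04274 m
Step 2: d/lambda = 0.0346/0.04274 = 0.8095
Step 3: BW = 50.6/(N * d/lambda) = 50.6/(108 * 0.8095) = 0.58

0.58 deg


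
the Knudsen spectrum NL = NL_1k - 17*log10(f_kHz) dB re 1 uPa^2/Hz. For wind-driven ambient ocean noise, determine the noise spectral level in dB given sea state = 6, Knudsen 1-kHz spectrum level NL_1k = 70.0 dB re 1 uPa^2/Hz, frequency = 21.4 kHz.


47.38 dB


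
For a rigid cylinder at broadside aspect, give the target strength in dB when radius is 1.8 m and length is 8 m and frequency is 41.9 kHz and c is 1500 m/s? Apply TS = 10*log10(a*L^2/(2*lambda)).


32.07 dB


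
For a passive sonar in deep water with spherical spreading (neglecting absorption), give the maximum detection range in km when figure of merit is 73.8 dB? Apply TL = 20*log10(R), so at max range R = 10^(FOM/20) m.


4.9 km


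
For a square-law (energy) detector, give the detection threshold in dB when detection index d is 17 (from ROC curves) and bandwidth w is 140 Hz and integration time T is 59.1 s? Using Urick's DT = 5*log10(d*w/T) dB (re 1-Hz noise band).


DT = 5*log10(d*w/T) = 5*log10(17 * 140 / 59.1) = 5*log10(40.27) = 8.02

8.02 dB


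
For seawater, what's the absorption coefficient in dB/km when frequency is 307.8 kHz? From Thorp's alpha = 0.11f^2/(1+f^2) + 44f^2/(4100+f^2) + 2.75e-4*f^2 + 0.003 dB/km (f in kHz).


f^2 = 94740.84
alpha = 0.11*94740.84/(1+94740.84) + 44*94740.84/(4100+94740.84) + 2.75e-4*94740.84 + 0.003 = 68.342

68.342 dB/km


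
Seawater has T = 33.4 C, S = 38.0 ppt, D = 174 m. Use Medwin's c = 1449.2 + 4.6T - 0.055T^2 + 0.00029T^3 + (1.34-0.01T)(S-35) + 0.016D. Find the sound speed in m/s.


1558.09 m/s


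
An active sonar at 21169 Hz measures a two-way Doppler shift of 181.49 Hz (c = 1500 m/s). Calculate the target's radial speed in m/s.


From fd = 2*f*v/c, v = c*fd/(2*f) = 1500 * 181.49 / (2*21169) = 6.43

6.43 m/s


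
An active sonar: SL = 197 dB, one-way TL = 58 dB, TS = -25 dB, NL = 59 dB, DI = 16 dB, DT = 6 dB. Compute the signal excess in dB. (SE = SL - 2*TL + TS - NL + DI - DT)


SE = SL - 2*TL + TS - NL + DI - DT = 197 - 2*58 + (-25) - 59 + 16 - 6 = 7

7 dB


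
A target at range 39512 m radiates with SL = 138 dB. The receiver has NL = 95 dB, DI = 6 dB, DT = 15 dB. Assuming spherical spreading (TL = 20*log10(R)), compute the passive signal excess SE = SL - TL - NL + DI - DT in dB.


-57.93 dB


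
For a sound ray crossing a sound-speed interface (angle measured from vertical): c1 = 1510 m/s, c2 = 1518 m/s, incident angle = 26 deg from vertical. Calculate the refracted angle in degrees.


26.15 deg


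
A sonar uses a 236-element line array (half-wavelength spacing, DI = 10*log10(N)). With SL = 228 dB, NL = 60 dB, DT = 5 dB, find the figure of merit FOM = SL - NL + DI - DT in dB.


Step 1: DI = 10*log10(236) = 23.73 dB
Step 2: FOM = SL - NL + DI - DT = 228 - 60 + 23.73 - 5 = 186.73

186.73 dB


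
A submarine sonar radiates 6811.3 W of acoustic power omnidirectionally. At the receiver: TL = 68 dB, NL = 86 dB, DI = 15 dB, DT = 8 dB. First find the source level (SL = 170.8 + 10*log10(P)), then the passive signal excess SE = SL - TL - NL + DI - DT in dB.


Step 1: SL = 170.8 + 10*log10(6811.3) = 209.13 dB
Step 2: SE = SL - TL - NL + DI - DT = 209.13 - 68 - 86 + 15 - 8 = 62.13

62.13 dB


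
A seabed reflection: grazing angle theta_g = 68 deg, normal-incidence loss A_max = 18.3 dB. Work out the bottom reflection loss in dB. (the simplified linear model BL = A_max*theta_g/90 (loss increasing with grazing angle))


BL = A_max * theta_g / 90 = 18.3 * 68 / 90 = 13.83

13.83 dB


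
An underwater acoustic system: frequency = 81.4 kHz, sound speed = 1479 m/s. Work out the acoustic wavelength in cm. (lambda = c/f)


lambda = c/f = 1479 / 81400 = 0.0182 m = 1.82 cm

1.82 cm


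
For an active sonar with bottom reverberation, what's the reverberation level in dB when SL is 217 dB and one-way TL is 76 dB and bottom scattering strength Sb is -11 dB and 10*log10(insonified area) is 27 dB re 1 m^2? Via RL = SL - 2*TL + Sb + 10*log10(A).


RL = SL - 2*TL + Sb + 10*log10(A) = 217 - 2*76 + (-11) + 27 = 81

81 dB


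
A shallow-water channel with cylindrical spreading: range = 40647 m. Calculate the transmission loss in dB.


46.09 dB


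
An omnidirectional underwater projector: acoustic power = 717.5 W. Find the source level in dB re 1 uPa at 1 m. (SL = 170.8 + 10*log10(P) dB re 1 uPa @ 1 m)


SL = 170.8 + 10*log10(717.5) = 170.8 + 28.56 = 199.36

199.36 dB


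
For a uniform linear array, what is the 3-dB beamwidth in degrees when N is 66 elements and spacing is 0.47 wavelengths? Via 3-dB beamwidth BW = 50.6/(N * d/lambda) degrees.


BW = 50.6 / (66 * 0.47) = 50.6 / 31.02 = 1.63

1.63 deg


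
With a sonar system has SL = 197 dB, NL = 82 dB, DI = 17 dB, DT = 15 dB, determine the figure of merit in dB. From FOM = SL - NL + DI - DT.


FOM = SL - NL + DI - DT = 197 - 82 + 17 - 15 = 117

117 dB


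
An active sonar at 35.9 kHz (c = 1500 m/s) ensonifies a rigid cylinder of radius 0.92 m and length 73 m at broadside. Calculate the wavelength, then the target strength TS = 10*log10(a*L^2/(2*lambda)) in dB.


Step 1: lambda = c/f = 1500/35900 = 0.04178 m
Step 2: TS = 10*log10(a*L^2/(2*lambda)) = 10*log10(0.92*73^2/(2*0.04178)) = 47.68

47.68 dB


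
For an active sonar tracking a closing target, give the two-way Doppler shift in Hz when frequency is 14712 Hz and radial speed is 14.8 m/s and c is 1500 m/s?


fd = 2*f*v/c = 2 * 14712 * 14.8 / 1500 = 290.32

290.32 Hz


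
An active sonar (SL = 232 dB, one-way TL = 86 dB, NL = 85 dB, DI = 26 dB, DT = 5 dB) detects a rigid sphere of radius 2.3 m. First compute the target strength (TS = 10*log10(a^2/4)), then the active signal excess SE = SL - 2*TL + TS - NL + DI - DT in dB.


Step 1: TS = 10*log10(2.3^2/4) = 1.21 dB
Step 2: SE = SL - 2*TL + TS - NL + DI - DT = 232 - 2*86 + (1.21) - 85 + 26 - 5 = -2.79

-2.79 dB


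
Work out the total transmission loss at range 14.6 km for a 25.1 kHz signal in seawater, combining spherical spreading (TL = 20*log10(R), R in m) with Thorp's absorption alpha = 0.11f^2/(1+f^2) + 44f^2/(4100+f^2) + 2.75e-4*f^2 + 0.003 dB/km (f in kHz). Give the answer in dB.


Step 1 (Thorp): alpha = 0.11*630.01/(1+630.01) + 44*630.01/(4100+630.01) + 2.75e-4*630.01 + 0.003 = 6.1466 dB/km
Step 2: TL_spread = 20*log10(14600) = 83.29 dB
Step 3: TL_abs = alpha*R = 6.1466 * 14.6 = 89.74 dB
Step 4: TL_total = 83.29 + 89.74 = 173.03

173.03 dB


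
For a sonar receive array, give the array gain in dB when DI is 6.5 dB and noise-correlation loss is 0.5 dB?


AG = DI - L_corr = 6.5 - 0.5 = 6.0

6.0 dB


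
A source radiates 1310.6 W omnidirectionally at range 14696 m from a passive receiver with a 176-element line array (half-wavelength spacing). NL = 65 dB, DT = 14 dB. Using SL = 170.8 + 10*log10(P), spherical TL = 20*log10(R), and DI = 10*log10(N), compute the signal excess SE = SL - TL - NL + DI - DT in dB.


62.09 dB


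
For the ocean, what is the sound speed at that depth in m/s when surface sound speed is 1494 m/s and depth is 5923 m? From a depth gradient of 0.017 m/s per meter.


c = 1494 + 0.017 * 5923 = 1594.691

1594.691 m/s


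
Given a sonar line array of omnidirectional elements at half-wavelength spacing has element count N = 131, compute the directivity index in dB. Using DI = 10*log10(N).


21.17 dB


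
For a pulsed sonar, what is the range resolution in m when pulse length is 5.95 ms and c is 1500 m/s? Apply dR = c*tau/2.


dR = c*tau/2 = 1500 * 5.95e-3 / 2 = 4.4625

4.4625 m


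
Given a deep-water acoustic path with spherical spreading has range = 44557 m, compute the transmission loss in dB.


TL = 20*log10(44557) = 92.98

92.98 dB


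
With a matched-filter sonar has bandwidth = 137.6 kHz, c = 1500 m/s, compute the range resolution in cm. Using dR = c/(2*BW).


dR = c/(2*BW) = 1500 / (2 * 137.6e3) = 0.0055 m = 0.55 cm

0.55 cm


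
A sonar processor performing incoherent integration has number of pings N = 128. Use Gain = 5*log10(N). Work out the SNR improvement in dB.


Gain = 5*log10(128) = 10.54

10.54 dB


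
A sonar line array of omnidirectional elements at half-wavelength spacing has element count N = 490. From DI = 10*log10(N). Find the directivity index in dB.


DI = 10*log10(490) = 26.9

26.9 dB


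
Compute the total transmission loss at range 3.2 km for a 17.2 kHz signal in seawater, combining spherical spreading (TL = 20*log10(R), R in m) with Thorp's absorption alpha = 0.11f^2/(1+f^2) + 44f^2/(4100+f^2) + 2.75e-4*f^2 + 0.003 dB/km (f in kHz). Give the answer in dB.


80.2 dB


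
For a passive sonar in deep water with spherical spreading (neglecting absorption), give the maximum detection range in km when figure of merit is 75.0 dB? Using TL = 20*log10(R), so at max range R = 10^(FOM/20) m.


5.62 km


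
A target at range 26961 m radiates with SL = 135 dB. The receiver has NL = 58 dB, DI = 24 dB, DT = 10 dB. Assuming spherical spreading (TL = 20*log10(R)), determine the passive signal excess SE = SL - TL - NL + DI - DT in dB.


Step 1: TL = 20*log10(26961) = 88.61 dB
Step 2: SE = 135 - 88.61 - 58 + 24 - 10 = 2.39

2.39 dB


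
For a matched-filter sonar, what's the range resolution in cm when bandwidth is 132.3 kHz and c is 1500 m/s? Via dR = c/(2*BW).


dR = c/(2*BW) = 1500 / (2 * 132.3e3) = 0.0057 m = 0.57 cm

0.57 cm


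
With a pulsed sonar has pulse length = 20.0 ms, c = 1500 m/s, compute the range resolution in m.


dR = c*tau/2 = 1500 * 20.0e-3 / 2 = 15.0

15.0 m


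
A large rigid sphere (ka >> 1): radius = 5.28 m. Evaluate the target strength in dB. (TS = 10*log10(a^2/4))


TS = 10*log10(5.28^2 / 4) = 10*log10(6.9696) = 8.43

8.43 dB


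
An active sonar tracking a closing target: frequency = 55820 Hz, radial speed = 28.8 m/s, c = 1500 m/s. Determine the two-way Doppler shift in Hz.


2143.49 Hz


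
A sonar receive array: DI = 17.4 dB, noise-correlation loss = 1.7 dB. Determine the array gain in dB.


15.7 dB


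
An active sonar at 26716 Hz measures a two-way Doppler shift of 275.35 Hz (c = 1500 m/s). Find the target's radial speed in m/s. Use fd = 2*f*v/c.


From fd = 2*f*v/c, v = c*fd/(2*f) = 1500 * 275.35 / (2*26716) = 7.73

7.73 m/s


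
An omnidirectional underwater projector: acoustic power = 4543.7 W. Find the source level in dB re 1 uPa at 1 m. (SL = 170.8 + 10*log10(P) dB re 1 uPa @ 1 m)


207.37 dB


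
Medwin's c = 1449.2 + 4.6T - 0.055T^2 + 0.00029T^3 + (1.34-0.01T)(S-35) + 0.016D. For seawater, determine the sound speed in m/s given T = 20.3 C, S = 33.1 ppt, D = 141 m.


c = 1449.2 + 4.6*20.3 - 0.055*20.3^2 + 0.00029*20.3^3 + (1.34 - 0.01*20.3)*(33.1 - 35) + 0.016*141 = 1522.44

1522.44 m/s


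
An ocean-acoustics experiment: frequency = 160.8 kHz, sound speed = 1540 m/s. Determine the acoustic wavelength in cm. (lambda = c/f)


0.96 cm


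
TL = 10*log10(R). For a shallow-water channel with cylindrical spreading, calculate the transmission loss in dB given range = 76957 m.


TL = 10*log10(76957) = 48.86

48.86 dB


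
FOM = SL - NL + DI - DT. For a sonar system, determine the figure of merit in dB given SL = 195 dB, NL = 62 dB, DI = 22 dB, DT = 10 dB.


FOM = SL - NL + DI - DT = 195 - 62 + 22 - 10 = 145

145 dB


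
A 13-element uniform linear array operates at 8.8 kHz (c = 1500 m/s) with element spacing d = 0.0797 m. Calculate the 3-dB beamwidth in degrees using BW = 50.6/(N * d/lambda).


Step 1: lambda = 1500/8800 = 0.17045 m
Step 2: d/lambda = 0.0797/0.17045 = 0.4676
Step 3: BW = 50.6/(N * d/lambda) = 50.6/(13 * 0.4676) = 8.32

8.32 deg


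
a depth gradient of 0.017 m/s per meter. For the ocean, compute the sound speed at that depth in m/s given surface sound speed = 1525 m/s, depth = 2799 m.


1572.583 m/s


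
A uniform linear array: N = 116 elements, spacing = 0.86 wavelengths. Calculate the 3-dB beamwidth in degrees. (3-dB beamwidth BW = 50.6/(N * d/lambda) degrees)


BW = 50.6 / (116 * 0.86) = 50.6 / 99.76 = 0.51

0.51 deg


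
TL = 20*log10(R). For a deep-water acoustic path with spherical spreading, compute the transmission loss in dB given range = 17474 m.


TL = 20*log10(17474) = 84.85

84.85 dB


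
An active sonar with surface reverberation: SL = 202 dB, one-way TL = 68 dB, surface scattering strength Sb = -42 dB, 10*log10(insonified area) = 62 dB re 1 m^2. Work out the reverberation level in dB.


86 dB


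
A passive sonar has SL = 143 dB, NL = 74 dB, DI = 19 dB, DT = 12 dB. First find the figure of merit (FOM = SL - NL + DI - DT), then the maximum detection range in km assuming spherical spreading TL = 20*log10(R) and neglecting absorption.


Step 1: FOM = SL - NL + DI - DT = 143 - 74 + 19 - 12 = 76 dB
Step 2: at max range FOM = TL = 20*log10(R), so R = 10^(76/20) = 6309.57 m = 6.31 km

6.31 km


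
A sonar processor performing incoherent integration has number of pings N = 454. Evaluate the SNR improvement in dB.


Gain = 5*log10(454) = 13.29

13.29 dB


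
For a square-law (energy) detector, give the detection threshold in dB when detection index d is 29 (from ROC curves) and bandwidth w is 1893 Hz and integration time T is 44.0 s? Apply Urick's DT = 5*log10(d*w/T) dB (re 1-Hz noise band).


15.48 dB


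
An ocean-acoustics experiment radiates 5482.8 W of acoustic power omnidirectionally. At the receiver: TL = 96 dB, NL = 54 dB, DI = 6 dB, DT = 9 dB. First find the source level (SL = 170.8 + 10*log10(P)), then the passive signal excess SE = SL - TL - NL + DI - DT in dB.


Step 1: SL = 170.8 + 10*log10(5482.8) = 208.19 dB
Step 2: SE = SL - TL - NL + DI - DT = 208.19 - 96 - 54 + 6 - 9 = 55.19

55.19 dB


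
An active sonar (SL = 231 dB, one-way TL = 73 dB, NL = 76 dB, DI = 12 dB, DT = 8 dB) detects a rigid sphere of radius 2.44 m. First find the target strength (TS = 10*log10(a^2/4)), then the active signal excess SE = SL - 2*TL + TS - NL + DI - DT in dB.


Step 1: TS = 10*log10(2.44^2/4) = 1.73 dB
Step 2: SE = SL - 2*TL + TS - NL + DI - DT = 231 - 2*73 + (1.73) - 76 + 12 - 8 = 14.73

14.73 dB


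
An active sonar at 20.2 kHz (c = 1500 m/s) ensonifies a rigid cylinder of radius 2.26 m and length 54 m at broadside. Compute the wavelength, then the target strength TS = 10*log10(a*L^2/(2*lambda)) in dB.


Step 1: lambda = c/f = 1500/20200 = 0.07426 m
Step 2: TS = 10*log10(a*L^2/(2*lambda)) = 10*log10(2.26*54^2/(2*0.07426)) = 46.47

46.47 dB


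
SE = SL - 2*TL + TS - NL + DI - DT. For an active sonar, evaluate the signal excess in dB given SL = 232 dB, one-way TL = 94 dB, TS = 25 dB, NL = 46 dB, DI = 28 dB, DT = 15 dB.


SE = SL - 2*TL + TS - NL + DI - DT = 232 - 2*94 + (25) - 46 + 28 - 15 = 36

36 dB


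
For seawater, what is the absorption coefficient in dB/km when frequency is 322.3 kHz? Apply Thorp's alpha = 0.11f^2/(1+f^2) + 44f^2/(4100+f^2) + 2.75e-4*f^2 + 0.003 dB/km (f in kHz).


71.009 dB/km


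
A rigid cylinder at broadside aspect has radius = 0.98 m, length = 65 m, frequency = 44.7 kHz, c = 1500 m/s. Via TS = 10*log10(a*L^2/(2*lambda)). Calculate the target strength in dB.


47.9 dB


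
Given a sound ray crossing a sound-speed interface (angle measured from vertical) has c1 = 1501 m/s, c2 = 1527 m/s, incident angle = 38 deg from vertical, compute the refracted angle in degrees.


38.78 deg


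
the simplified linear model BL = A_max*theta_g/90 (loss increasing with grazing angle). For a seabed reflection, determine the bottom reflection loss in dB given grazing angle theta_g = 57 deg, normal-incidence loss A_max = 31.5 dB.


BL = A_max * theta_g / 90 = 31.5 * 57 / 90 = 19.95

19.95 dB


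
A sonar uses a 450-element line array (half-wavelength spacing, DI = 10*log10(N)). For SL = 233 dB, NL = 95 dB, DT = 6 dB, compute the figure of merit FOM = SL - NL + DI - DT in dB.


Step 1: DI = 10*log10(450) = 26.53 dB
Step 2: FOM = SL - NL + DI - DT = 233 - 95 + 26.53 - 6 = 158.53

158.53 dB


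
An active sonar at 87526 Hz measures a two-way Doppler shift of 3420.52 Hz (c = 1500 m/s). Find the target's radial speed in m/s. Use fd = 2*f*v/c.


From fd = 2*f*v/c, v = c*fd/(2*f) = 1500 * 3420.52 / (2*87526) = 29.31

29.31 m/s


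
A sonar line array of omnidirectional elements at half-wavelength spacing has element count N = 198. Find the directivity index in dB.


DI = 10*log10(198) = 22.97

22.97 dB


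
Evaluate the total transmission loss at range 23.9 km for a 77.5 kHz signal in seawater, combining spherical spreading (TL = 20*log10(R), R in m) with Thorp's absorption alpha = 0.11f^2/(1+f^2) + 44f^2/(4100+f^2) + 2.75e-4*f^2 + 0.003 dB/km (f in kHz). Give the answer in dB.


754.72 dB


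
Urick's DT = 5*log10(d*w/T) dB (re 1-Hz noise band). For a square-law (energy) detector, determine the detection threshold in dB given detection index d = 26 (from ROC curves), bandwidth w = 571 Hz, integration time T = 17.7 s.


DT = 5*log10(d*w/T) = 5*log10(26 * 571 / 17.7) = 5*log10(838.76) = 14.62

14.62 dB


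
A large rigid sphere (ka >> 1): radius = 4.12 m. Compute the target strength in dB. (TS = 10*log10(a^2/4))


6.28 dB


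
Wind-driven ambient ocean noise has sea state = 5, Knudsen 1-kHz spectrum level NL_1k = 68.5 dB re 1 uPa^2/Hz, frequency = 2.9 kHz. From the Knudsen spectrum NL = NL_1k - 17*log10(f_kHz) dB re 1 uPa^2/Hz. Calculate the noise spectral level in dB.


NL = NL_1k - 17*log10(f_kHz) = 68.5 - 17*log10(2.9) = 68.5 - (7.86) = 60.64

60.64 dB


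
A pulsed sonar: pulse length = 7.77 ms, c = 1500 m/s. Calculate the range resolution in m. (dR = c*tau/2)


5.8275 m


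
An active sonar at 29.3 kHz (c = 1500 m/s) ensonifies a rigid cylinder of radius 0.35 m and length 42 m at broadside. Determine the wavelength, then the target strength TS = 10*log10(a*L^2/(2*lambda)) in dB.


Step 1: lambda = c/f = 1500/29300 = 0.05119 m
Step 2: TS = 10*log10(a*L^2/(2*lambda)) = 10*log10(0.35*42^2/(2*0.05119)) = 37.8

37.8 dB


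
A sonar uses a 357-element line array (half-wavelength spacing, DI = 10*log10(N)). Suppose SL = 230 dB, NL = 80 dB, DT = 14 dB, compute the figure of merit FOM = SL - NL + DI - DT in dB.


Step 1: DI = 10*log10(357) = 25.53 dB
Step 2: FOM = SL - NL + DI - DT = 230 - 80 + 25.53 - 14 = 161.53

161.53 dB


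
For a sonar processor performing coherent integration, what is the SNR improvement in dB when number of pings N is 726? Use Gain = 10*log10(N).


Gain = 10*log10(726) = 28.61

28.61 dB


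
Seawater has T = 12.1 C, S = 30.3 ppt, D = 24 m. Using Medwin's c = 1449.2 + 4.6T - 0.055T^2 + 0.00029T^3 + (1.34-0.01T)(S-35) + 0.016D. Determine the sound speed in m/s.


c = 1449.2 + 4.6*12.1 - 0.055*12.1^2 + 0.00029*12.1^3 + (1.34 - 0.01*12.1)*(30.3 - 35) + 0.016*24 = 1491.98

1491.98 m/s


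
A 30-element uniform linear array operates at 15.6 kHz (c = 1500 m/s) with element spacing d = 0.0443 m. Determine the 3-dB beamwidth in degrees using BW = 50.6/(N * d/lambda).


Step 1: lambda = 1500/15600 = 0.09615 m
Step 2: d/lambda = 0.0443/0.09615 = 0.4607
Step 3: BW = 50.6/(N * d/lambda) = 50.6/(30 * 0.4607) = 3.66

3.66 deg


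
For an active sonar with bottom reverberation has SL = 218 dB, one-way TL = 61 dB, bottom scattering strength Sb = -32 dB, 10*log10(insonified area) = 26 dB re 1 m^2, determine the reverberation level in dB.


90 dB


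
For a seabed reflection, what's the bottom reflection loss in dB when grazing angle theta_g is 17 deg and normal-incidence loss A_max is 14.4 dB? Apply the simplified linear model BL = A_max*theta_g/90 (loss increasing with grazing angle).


2.72 dB


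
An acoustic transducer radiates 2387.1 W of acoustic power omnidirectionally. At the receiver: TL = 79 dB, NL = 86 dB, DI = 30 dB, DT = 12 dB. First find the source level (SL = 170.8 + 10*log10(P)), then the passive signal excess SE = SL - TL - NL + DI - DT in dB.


Step 1: SL = 170.8 + 10*log10(2387.1) = 204.58 dB
Step 2: SE = SL - TL - NL + DI - DT = 204.58 - 79 - 86 + 30 - 12 = 57.58

57.58 dB


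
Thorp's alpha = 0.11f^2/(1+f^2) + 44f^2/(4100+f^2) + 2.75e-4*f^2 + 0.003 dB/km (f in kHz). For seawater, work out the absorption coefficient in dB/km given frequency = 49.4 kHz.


f^2 = 2440.36
alpha = 0.11*2440.36/(1+2440.36) + 44*2440.36/(4100+2440.36) + 2.75e-4*2440.36 + 0.003 = 17.201

17.201 dB/km


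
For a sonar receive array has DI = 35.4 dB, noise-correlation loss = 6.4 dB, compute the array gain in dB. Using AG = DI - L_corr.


29.0 dB


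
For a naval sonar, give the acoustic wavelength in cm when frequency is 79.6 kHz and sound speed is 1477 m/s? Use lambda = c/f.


lambda = c/f = 1477 / 79600 = 0.0186 m = 1.86 cm

1.86 cm


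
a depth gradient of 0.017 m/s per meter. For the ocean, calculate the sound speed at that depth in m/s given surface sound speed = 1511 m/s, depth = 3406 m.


c = 1511 + 0.017 * 3406 = 1568.902

1568.902 m/s


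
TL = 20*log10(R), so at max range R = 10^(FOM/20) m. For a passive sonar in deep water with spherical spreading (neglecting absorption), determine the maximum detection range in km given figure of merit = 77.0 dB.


At max range FOM = TL, so 20*log10(R) = 77.0
R = 10^(77.0/20) = 7079.46 m = 7.08 km

7.08 km


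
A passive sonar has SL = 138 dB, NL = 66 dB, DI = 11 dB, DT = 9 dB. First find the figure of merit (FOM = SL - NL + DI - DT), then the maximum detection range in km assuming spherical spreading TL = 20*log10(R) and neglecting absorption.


Step 1: FOM = SL - NL + DI - DT = 138 - 66 + 11 - 9 = 74 dB
Step 2: at max range FOM = TL = 20*log10(R), so R = 10^(74/20) = 5011.87 m = 5.01 km

5.01 km


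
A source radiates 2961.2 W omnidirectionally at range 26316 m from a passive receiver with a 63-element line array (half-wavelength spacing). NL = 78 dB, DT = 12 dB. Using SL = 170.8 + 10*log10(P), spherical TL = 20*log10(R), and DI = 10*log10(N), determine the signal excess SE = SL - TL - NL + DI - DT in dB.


45.1 dB


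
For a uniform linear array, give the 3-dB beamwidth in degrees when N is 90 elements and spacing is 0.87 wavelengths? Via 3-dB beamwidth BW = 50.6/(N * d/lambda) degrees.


0.65 deg


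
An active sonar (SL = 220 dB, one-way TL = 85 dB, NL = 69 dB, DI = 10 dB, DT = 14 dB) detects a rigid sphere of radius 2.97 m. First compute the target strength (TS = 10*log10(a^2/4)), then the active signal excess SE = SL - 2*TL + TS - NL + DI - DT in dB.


Step 1: TS = 10*log10(2.97^2/4) = 3.43 dB
Step 2: SE = SL - 2*TL + TS - NL + DI - DT = 220 - 2*85 + (3.43) - 69 + 10 - 14 = -19.57

-19.57 dB


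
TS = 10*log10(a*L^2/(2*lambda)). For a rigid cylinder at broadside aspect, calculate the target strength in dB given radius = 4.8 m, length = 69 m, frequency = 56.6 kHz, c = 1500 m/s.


lambda = 1500/56600 = 0.0265 m
TS = 10*log10(4.8*69^2/(2*0.0265)) = 56.35

56.35 dB


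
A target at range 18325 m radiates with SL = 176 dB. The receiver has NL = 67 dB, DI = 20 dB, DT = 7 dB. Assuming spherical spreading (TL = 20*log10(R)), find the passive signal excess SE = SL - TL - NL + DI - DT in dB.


Step 1: TL = 20*log10(18325) = 85.26 dB
Step 2: SE = 176 - 85.26 - 67 + 20 - 7 = 36.74

36.74 dB


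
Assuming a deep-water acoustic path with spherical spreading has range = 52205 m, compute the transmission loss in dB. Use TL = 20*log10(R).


TL = 20*log10(52205) = 94.35

94.35 dB


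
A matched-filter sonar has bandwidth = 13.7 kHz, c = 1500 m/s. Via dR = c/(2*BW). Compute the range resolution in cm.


dR = c/(2*BW) = 1500 / (2 * 13.7e3) = 0.0547 m = 5.47 cm

5.47 cm


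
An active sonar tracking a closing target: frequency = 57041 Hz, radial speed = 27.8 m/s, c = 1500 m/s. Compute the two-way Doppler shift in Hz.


fd = 2*f*v/c = 2 * 57041 * 27.8 / 1500 = 2114.32

2114.32 Hz


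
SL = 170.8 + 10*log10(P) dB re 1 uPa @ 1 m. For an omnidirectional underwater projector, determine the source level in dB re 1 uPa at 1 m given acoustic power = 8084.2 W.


209.88 dB


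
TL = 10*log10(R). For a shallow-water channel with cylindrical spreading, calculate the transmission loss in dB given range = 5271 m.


TL = 10*log10(5271) = 37.22

37.22 dB


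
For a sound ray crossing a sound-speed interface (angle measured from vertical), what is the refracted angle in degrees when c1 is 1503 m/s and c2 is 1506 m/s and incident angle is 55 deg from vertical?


sin(theta2) = (c2/c1)*sin(theta1) = (1506/1503)*sin(55 deg) = 0.82079
theta2 = arcsin(0.82079) = 55.16

55.16 deg


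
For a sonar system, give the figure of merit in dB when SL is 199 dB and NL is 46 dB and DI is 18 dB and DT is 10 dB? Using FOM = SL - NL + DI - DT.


FOM = SL - NL + DI - DT = 199 - 46 + 18 - 10 = 161

161 dB


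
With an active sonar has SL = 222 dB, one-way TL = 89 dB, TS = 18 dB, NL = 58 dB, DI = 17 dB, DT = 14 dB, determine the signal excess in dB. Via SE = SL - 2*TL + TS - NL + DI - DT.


SE = SL - 2*TL + TS - NL + DI - DT = 222 - 2*89 + (18) - 58 + 17 - 14 = 7

7 dB


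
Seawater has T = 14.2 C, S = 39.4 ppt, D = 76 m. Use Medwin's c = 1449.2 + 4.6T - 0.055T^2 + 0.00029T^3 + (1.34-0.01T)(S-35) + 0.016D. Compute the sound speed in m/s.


1510.75 m/s


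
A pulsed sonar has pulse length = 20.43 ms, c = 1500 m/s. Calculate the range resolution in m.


15.3225 m


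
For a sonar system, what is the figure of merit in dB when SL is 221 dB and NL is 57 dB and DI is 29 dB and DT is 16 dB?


FOM = SL - NL + DI - DT = 221 - 57 + 29 - 16 = 177

177 dB


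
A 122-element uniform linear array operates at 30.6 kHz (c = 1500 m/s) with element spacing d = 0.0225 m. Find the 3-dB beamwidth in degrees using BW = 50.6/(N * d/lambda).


0.9 deg


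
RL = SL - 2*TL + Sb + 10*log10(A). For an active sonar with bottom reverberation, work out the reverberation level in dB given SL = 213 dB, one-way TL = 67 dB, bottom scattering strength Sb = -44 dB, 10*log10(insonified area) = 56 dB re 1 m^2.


91 dB


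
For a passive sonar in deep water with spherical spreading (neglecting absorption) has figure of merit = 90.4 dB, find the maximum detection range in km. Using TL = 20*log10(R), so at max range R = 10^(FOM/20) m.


33.11 km


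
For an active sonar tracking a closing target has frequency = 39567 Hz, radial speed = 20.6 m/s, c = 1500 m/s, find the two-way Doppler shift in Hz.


1086.77 Hz


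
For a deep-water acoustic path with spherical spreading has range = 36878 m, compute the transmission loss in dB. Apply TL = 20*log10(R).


TL = 20*log10(36878) = 91.34

91.34 dB


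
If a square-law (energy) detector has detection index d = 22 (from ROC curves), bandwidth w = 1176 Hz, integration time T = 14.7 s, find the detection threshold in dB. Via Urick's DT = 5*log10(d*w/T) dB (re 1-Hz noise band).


DT = 5*log10(d*w/T) = 5*log10(22 * 1176 / 14.7) = 5*log10(1760.0) = 16.23

16.23 dB


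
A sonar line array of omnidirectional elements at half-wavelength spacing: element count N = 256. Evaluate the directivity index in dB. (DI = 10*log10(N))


DI = 10*log10(256) = 24.08

24.08 dB


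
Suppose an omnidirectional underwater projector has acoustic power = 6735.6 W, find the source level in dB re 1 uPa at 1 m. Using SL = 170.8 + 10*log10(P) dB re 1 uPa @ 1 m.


SL = 170.8 + 10*log10(6735.6) = 170.8 + 38.28 = 209.08

209.08 dB


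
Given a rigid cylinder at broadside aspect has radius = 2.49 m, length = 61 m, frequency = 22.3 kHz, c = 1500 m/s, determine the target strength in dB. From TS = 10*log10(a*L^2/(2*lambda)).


lambda = 1500/22300 = 0.06726 m
TS = 10*log10(2.49*61^2/(2*0.06726)) = 48.38

48.38 dB


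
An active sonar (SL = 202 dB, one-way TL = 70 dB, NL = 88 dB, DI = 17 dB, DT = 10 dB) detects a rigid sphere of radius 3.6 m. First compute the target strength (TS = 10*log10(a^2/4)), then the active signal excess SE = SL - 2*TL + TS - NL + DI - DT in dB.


Step 1: TS = 10*log10(3.6^2/4) = 5.11 dB
Step 2: SE = SL - 2*TL + TS - NL + DI - DT = 202 - 2*70 + (5.11) - 88 + 17 - 10 = -13.89

-13.89 dB


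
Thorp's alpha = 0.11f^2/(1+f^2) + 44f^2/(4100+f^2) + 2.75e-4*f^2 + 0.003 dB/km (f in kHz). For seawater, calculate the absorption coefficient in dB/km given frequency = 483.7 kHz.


f^2 = 233965.69
alpha = 0.11*233965.69/(1+233965.69) + 44*233965.69/(4100+233965.69) + 2.75e-4*233965.69 + 0.003 = 107.696

107.696 dB/km


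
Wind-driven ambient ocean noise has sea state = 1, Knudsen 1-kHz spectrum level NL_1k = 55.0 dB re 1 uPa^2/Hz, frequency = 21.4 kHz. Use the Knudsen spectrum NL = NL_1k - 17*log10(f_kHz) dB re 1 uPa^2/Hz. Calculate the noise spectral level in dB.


NL = NL_1k - 17*log10(f_kHz) = 55.0 - 17*log10(21.4) = 55.0 - (22.62) = 32.38

32.38 dB
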